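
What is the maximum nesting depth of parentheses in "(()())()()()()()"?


Input: "(()())()()()()()"
Tracking depth:
  Position 0 '(': depth becomes 1
  Position 1 '(': depth becomes 2
  Position 2 ')': depth becomes 1
  Position 3 '(': depth becomes 2
  Position 4 ')': depth becomes 1
  Position 5 ')': depth becomes 0
  Position 6 '(': depth becomes 1
  Position 7 ')': depth becomes 0
  Position 8 '(': depth becomes 1
  Position 9 ')': depth becomes 0
  Position 10 '(': depth becomes 1
  Position 11 ')': depth becomes 0
  Position 12 '(': depth becomes 1
  Position 13 ')': depth becomes 0
  Position 14 '(': depth becomes 1
  Position 15 ')': depth becomes 0
Maximum depth reached: 2

2


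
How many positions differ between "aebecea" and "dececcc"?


Comparing "aebecea" and "dececcc" position by position:
  Position 0: 'a' vs 'd' => DIFFER
  Position 1: 'e' vs 'e' => same
  Position 2: 'b' vs 'c' => DIFFER
  Position 3: 'e' vs 'e' => same
  Position 4: 'c' vs 'c' => same
  Position 5: 'e' vs 'c' => DIFFER
  Position 6: 'a' vs 'c' => DIFFER
Positions that differ: 4

4


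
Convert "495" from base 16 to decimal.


Input: "495" in base 16
Positional expansion:
  Digit '4' (value 4) x 16^2 = 1024
  Digit '9' (value 9) x 16^1 = 144
  Digit '5' (value 5) x 16^0 = 5
Sum = 1173

1173


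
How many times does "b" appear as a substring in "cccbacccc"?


Searching for "b" in "cccbacccc"
Scanning each position:
  Position 0: "c" => no
  Position 1: "c" => no
  Position 2: "c" => no
  Position 3: "b" => MATCH
  Position 4: "a" => no
  Position 5: "c" => no
  Position 6: "c" => no
  Position 7: "c" => no
  Position 8: "c" => no
Total occurrences: 1

1


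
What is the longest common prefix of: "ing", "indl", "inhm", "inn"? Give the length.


Words: ing, indl, inhm, inn
  Position 0: all 'i' => match
  Position 1: all 'n' => match
  Position 2: ('g', 'd', 'h', 'n') => mismatch, stop
LCP = "in" (length 2)

2


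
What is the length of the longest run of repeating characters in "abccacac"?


Input: "abccacac"
Scanning for longest run:
  Position 1 ('b'): new char, reset run to 1
  Position 2 ('c'): new char, reset run to 1
  Position 3 ('c'): continues run of 'c', length=2
  Position 4 ('a'): new char, reset run to 1
  Position 5 ('c'): new char, reset run to 1
  Position 6 ('a'): new char, reset run to 1
  Position 7 ('c'): new char, reset run to 1
Longest run: 'c' with length 2

2


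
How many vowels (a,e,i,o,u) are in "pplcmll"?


Input: pplcmll
Checking each character:
  'p' at position 0: consonant
  'p' at position 1: consonant
  'l' at position 2: consonant
  'c' at position 3: consonant
  'm' at position 4: consonant
  'l' at position 5: consonant
  'l' at position 6: consonant
Total vowels: 0

0


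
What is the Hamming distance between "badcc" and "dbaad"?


Comparing "badcc" and "dbaad" position by position:
  Position 0: 'b' vs 'd' => differ
  Position 1: 'a' vs 'b' => differ
  Position 2: 'd' vs 'a' => differ
  Position 3: 'c' vs 'a' => differ
  Position 4: 'c' vs 'd' => differ
Total differences (Hamming distance): 5

5


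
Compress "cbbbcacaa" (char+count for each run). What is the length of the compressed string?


Input: cbbbcacaa
Runs:
  'c' x 1 => "c1"
  'b' x 3 => "b3"
  'c' x 1 => "c1"
  'a' x 1 => "a1"
  'c' x 1 => "c1"
  'a' x 2 => "a2"
Compressed: "c1b3c1a1c1a2"
Compressed length: 12

12


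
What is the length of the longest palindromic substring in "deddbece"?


Input: "deddbece"
Checking substrings for palindromes:
  [0:3] "ded" (len 3) => palindrome
  [5:8] "ece" (len 3) => palindrome
  [2:4] "dd" (len 2) => palindrome
Longest palindromic substring: "ded" with length 3

3


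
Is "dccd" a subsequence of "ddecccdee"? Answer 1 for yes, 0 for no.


Check if "dccd" is a subsequence of "ddecccdee"
Greedy scan:
  Position 0 ('d'): matches sub[0] = 'd'
  Position 1 ('d'): no match needed
  Position 2 ('e'): no match needed
  Position 3 ('c'): matches sub[1] = 'c'
  Position 4 ('c'): matches sub[2] = 'c'
  Position 5 ('c'): no match needed
  Position 6 ('d'): matches sub[3] = 'd'
  Position 7 ('e'): no match needed
  Position 8 ('e'): no match needed
All 4 characters matched => is a subsequence

1


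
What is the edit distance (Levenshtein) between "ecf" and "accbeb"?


Computing edit distance: "ecf" -> "accbeb"
DP table:
           a    c    c    b    e    b
      0    1    2    3    4    5    6
  e   1    1    2    3    4    4    5
  c   2    2    1    2    3    4    5
  f   3    3    2    2    3    4    5
Edit distance = dp[3][6] = 5

5


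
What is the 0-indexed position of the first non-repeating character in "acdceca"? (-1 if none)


Input: acdceca
Character frequencies:
  'a': 2
  'c': 3
  'd': 1
  'e': 1
Scanning left to right for freq == 1:
  Position 0 ('a'): freq=2, skip
  Position 1 ('c'): freq=3, skip
  Position 2 ('d'): unique! => answer = 2

2


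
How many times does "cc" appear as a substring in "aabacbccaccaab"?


Searching for "cc" in "aabacbccaccaab"
Scanning each position:
  Position 0: "aa" => no
  Position 1: "ab" => no
  Position 2: "ba" => no
  Position 3: "ac" => no
  Position 4: "cb" => no
  Position 5: "bc" => no
  Position 6: "cc" => MATCH
  Position 7: "ca" => no
  Position 8: "ac" => no
  Position 9: "cc" => MATCH
  Position 10: "ca" => no
  Position 11: "aa" => no
  Position 12: "ab" => no
Total occurrences: 2

2


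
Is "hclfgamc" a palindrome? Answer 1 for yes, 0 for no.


Input: hclfgamc
Reversed: cmagflch
  Compare pos 0 ('h') with pos 7 ('c'): MISMATCH
  Compare pos 1 ('c') with pos 6 ('m'): MISMATCH
  Compare pos 2 ('l') with pos 5 ('a'): MISMATCH
  Compare pos 3 ('f') with pos 4 ('g'): MISMATCH
Result: not a palindrome

0


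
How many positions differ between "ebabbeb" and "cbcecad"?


Comparing "ebabbeb" and "cbcecad" position by position:
  Position 0: 'e' vs 'c' => DIFFER
  Position 1: 'b' vs 'b' => same
  Position 2: 'a' vs 'c' => DIFFER
  Position 3: 'b' vs 'e' => DIFFER
  Position 4: 'b' vs 'c' => DIFFER
  Position 5: 'e' vs 'a' => DIFFER
  Position 6: 'b' vs 'd' => DIFFER
Positions that differ: 6

6


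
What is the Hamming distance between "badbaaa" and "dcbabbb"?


Comparing "badbaaa" and "dcbabbb" position by position:
  Position 0: 'b' vs 'd' => differ
  Position 1: 'a' vs 'c' => differ
  Position 2: 'd' vs 'b' => differ
  Position 3: 'b' vs 'a' => differ
  Position 4: 'a' vs 'b' => differ
  Position 5: 'a' vs 'b' => differ
  Position 6: 'a' vs 'b' => differ
Total differences (Hamming distance): 7

7


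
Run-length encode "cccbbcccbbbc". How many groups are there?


Input: cccbbcccbbbc
Scanning for consecutive runs:
  Group 1: 'c' x 3 (positions 0-2)
  Group 2: 'b' x 2 (positions 3-4)
  Group 3: 'c' x 3 (positions 5-7)
  Group 4: 'b' x 3 (positions 8-10)
  Group 5: 'c' x 1 (positions 11-11)
Total groups: 5

5


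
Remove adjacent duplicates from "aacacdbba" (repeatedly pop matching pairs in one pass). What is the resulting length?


Input: aacacdbba
Stack-based adjacent duplicate removal:
  Read 'a': push. Stack: a
  Read 'a': matches stack top 'a' => pop. Stack: (empty)
  Read 'c': push. Stack: c
  Read 'a': push. Stack: ca
  Read 'c': push. Stack: cac
  Read 'd': push. Stack: cacd
  Read 'b': push. Stack: cacdb
  Read 'b': matches stack top 'b' => pop. Stack: cacd
  Read 'a': push. Stack: cacda
Final stack: "cacda" (length 5)

5


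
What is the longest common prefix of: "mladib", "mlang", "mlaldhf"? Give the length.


Words: mladib, mlang, mlaldhf
  Position 0: all 'm' => match
  Position 1: all 'l' => match
  Position 2: all 'a' => match
  Position 3: ('d', 'n', 'l') => mismatch, stop
LCP = "mla" (length 3)

3


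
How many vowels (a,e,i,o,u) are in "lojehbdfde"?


Input: lojehbdfde
Checking each character:
  'l' at position 0: consonant
  'o' at position 1: vowel (running total: 1)
  'j' at position 2: consonant
  'e' at position 3: vowel (running total: 2)
  'h' at position 4: consonant
  'b' at position 5: consonant
  'd' at position 6: consonant
  'f' at position 7: consonant
  'd' at position 8: consonant
  'e' at position 9: vowel (running total: 3)
Total vowels: 3

3


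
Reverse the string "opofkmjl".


Input: opofkmjl
Reading characters right to left:
  Position 7: 'l'
  Position 6: 'j'
  Position 5: 'm'
  Position 4: 'k'
  Position 3: 'f'
  Position 2: 'o'
  Position 1: 'p'
  Position 0: 'o'
Reversed: ljmkfopo

ljmkfopo


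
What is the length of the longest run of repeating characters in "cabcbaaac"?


Input: "cabcbaaac"
Scanning for longest run:
  Position 1 ('a'): new char, reset run to 1
  Position 2 ('b'): new char, reset run to 1
  Position 3 ('c'): new char, reset run to 1
  Position 4 ('b'): new char, reset run to 1
  Position 5 ('a'): new char, reset run to 1
  Position 6 ('a'): continues run of 'a', length=2
  Position 7 ('a'): continues run of 'a', length=3
  Position 8 ('c'): new char, reset run to 1
Longest run: 'a' with length 3

3


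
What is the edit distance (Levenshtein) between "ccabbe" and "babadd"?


Computing edit distance: "ccabbe" -> "babadd"
DP table:
           b    a    b    a    d    d
      0    1    2    3    4    5    6
  c   1    1    2    3    4    5    6
  c   2    2    2    3    4    5    6
  a   3    3    2    3    3    4    5
  b   4    3    3    2    3    4    5
  b   5    4    4    3    3    4    5
  e   6    5    5    4    4    4    5
Edit distance = dp[6][6] = 5

5


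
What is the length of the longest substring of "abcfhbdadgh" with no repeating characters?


Input: "abcfhbdadgh"
Sliding window (track last position of each char):
  Position 0 ('a'): window [0,0] length 1 -- new best
  Position 1 ('b'): window [0,1] length 2 -- new best
  Position 2 ('c'): window [0,2] length 3 -- new best
  Position 3 ('f'): window [0,3] length 4 -- new best
  Position 4 ('h'): window [0,4] length 5 -- new best
  Position 5 ('b'): repeat (last at 1), move window start to 2
  Position 5 ('b'): window [2,5] length 4
  Position 6 ('d'): window [2,6] length 5
  Position 7 ('a'): window [2,7] length 6 -- new best
  Position 8 ('d'): repeat (last at 6), move window start to 7
  Position 8 ('d'): window [7,8] length 2
  Position 9 ('g'): window [7,9] length 3
  Position 10 ('h'): window [7,10] length 4
Longest substring with no repeats: "cfhbda" with length 6

6


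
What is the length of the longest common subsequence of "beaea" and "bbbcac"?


LCS of "beaea" and "bbbcac"
DP table:
           b    b    b    c    a    c
      0    0    0    0    0    0    0
  b   0    1    1    1    1    1    1
  e   0    1    1    1    1    1    1
  a   0    1    1    1    1    2    2
  e   0    1    1    1    1    2    2
  a   0    1    1    1    1    2    2
LCS length = dp[5][6] = 2

2


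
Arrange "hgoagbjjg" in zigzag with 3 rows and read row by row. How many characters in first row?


Zigzag "hgoagbjjg" into 3 rows:
Placing characters:
  'h' => row 0
  'g' => row 1
  'o' => row 2
  'a' => row 1
  'g' => row 0
  'b' => row 1
  'j' => row 2
  'j' => row 1
  'g' => row 0
Rows:
  Row 0: "hgg"
  Row 1: "gabj"
  Row 2: "oj"
First row length: 3

3


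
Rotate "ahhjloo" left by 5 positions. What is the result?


Input: "ahhjloo", rotate left by 5
First 5 characters: "ahhjl"
Remaining characters: "oo"
Concatenate remaining + first: "oo" + "ahhjl" = "ooahhjl"

ooahhjl


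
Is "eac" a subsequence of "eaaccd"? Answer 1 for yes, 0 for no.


Check if "eac" is a subsequence of "eaaccd"
Greedy scan:
  Position 0 ('e'): matches sub[0] = 'e'
  Position 1 ('a'): matches sub[1] = 'a'
  Position 2 ('a'): no match needed
  Position 3 ('c'): matches sub[2] = 'c'
  Position 4 ('c'): no match needed
  Position 5 ('d'): no match needed
All 3 characters matched => is a subsequence

1


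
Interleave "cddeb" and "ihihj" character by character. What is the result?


Interleaving "cddeb" and "ihihj":
  Position 0: 'c' from first, 'i' from second => "ci"
  Position 1: 'd' from first, 'h' from second => "dh"
  Position 2: 'd' from first, 'i' from second => "di"
  Position 3: 'e' from first, 'h' from second => "eh"
  Position 4: 'b' from first, 'j' from second => "bj"
Result: cidhdiehbj

cidhdiehbj


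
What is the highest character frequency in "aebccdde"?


Input: aebccdde
Character counts:
  'a': 1
  'b': 1
  'c': 2
  'd': 2
  'e': 2
Maximum frequency: 2

2


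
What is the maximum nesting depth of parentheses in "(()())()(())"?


Input: "(()())()(())"
Tracking depth:
  Position 0 '(': depth becomes 1
  Position 1 '(': depth becomes 2
  Position 2 ')': depth becomes 1
  Position 3 '(': depth becomes 2
  Position 4 ')': depth becomes 1
  Position 5 ')': depth becomes 0
  Position 6 '(': depth becomes 1
  Position 7 ')': depth becomes 0
  Position 8 '(': depth becomes 1
  Position 9 '(': depth becomes 2
  Position 10 ')': depth becomes 1
  Position 11 ')': depth becomes 0
Maximum depth reached: 2

2


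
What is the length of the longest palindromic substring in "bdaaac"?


Input: "bdaaac"
Checking substrings for palindromes:
  [2:5] "aaa" (len 3) => palindrome
  [2:4] "aa" (len 2) => palindrome
  [3:5] "aa" (len 2) => palindrome
Longest palindromic substring: "aaa" with length 3

3


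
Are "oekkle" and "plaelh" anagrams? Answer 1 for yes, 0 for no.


Strings: "oekkle", "plaelh"
Sorted first:  eekklo
Sorted second: aehllp
Differ at position 0: 'e' vs 'a' => not anagrams

0


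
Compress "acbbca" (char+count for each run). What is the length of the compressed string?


Input: acbbca
Runs:
  'a' x 1 => "a1"
  'c' x 1 => "c1"
  'b' x 2 => "b2"
  'c' x 1 => "c1"
  'a' x 1 => "a1"
Compressed: "a1c1b2c1a1"
Compressed length: 10

10


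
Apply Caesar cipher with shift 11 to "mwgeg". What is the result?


Caesar cipher: shift "mwgeg" by 11
  'm' (pos 12) + 11 = pos 23 = 'x'
  'w' (pos 22) + 11 = pos 7 = 'h'
  'g' (pos 6) + 11 = pos 17 = 'r'
  'e' (pos 4) + 11 = pos 15 = 'p'
  'g' (pos 6) + 11 = pos 17 = 'r'
Result: xhrpr

xhrpr


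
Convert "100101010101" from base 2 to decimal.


Input: "100101010101" in base 2
Positional expansion:
  Digit '1' (value 1) x 2^11 = 2048
  Digit '0' (value 0) x 2^10 = 0
  Digit '0' (value 0) x 2^9 = 0
  Digit '1' (value 1) x 2^8 = 256
  Digit '0' (value 0) x 2^7 = 0
  Digit '1' (value 1) x 2^6 = 64
  Digit '0' (value 0) x 2^5 = 0
  Digit '1' (value 1) x 2^4 = 16
  Digit '0' (value 0) x 2^3 = 0
  Digit '1' (value 1) x 2^2 = 4
  Digit '0' (value 0) x 2^1 = 0
  Digit '1' (value 1) x 2^0 = 1
Sum = 2389

2389


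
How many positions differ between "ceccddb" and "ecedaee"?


Comparing "ceccddb" and "ecedaee" position by position:
  Position 0: 'c' vs 'e' => DIFFER
  Position 1: 'e' vs 'c' => DIFFER
  Position 2: 'c' vs 'e' => DIFFER
  Position 3: 'c' vs 'd' => DIFFER
  Position 4: 'd' vs 'a' => DIFFER
  Position 5: 'd' vs 'e' => DIFFER
  Position 6: 'b' vs 'e' => DIFFER
Positions that differ: 7

7


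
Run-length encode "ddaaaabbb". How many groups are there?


Input: ddaaaabbb
Scanning for consecutive runs:
  Group 1: 'd' x 2 (positions 0-1)
  Group 2: 'a' x 4 (positions 2-5)
  Group 3: 'b' x 3 (positions 6-8)
Total groups: 3

3


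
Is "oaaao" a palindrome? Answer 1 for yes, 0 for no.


Input: oaaao
Reversed: oaaao
  Compare pos 0 ('o') with pos 4 ('o'): match
  Compare pos 1 ('a') with pos 3 ('a'): match
Result: palindrome

1


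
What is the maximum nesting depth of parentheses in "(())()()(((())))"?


Input: "(())()()(((())))"
Tracking depth:
  Position 0 '(': depth becomes 1
  Position 1 '(': depth becomes 2
  Position 2 ')': depth becomes 1
  Position 3 ')': depth becomes 0
  Position 4 '(': depth becomes 1
  Position 5 ')': depth becomes 0
  Position 6 '(': depth becomes 1
  Position 7 ')': depth becomes 0
  Position 8 '(': depth becomes 1
  Position 9 '(': depth becomes 2
  Position 10 '(': depth becomes 3
  Position 11 '(': depth becomes 4
  Position 12 ')': depth becomes 3
  Position 13 ')': depth becomes 2
  Position 14 ')': depth becomes 1
  Position 15 ')': depth becomes 0
Maximum depth reached: 4

4


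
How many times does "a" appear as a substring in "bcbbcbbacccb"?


Searching for "a" in "bcbbcbbacccb"
Scanning each position:
  Position 0: "b" => no
  Position 1: "c" => no
  Position 2: "b" => no
  Position 3: "b" => no
  Position 4: "c" => no
  Position 5: "b" => no
  Position 6: "b" => no
  Position 7: "a" => MATCH
  Position 8: "c" => no
  Position 9: "c" => no
  Position 10: "c" => no
  Position 11: "b" => no
Total occurrences: 1

1


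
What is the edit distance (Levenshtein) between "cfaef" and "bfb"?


Computing edit distance: "cfaef" -> "bfb"
DP table:
           b    f    b
      0    1    2    3
  c   1    1    2    3
  f   2    2    1    2
  a   3    3    2    2
  e   4    4    3    3
  f   5    5    4    4
Edit distance = dp[5][3] = 4

4


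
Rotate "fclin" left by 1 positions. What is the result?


Input: "fclin", rotate left by 1
First 1 characters: "f"
Remaining characters: "clin"
Concatenate remaining + first: "clin" + "f" = "clinf"

clinf


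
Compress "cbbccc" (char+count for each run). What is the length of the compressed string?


Input: cbbccc
Runs:
  'c' x 1 => "c1"
  'b' x 2 => "b2"
  'c' x 3 => "c3"
Compressed: "c1b2c3"
Compressed length: 6

6


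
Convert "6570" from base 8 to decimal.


Input: "6570" in base 8
Positional expansion:
  Digit '6' (value 6) x 8^3 = 3072
  Digit '5' (value 5) x 8^2 = 320
  Digit '7' (value 7) x 8^1 = 56
  Digit '0' (value 0) x 8^0 = 0
Sum = 3448

3448


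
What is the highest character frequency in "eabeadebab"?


Input: eabeadebab
Character counts:
  'a': 3
  'b': 3
  'd': 1
  'e': 3
Maximum frequency: 3

3


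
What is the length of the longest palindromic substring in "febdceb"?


Input: "febdceb"
Checking substrings for palindromes:
  No multi-char palindromic substrings found
Longest palindromic substring: "f" with length 1

1


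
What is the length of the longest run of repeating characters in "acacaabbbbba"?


Input: "acacaabbbbba"
Scanning for longest run:
  Position 1 ('c'): new char, reset run to 1
  Position 2 ('a'): new char, reset run to 1
  Position 3 ('c'): new char, reset run to 1
  Position 4 ('a'): new char, reset run to 1
  Position 5 ('a'): continues run of 'a', length=2
  Position 6 ('b'): new char, reset run to 1
  Position 7 ('b'): continues run of 'b', length=2
  Position 8 ('b'): continues run of 'b', length=3
  Position 9 ('b'): continues run of 'b', length=4
  Position 10 ('b'): continues run of 'b', length=5
  Position 11 ('a'): new char, reset run to 1
Longest run: 'b' with length 5

5


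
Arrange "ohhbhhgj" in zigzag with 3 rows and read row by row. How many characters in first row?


Zigzag "ohhbhhgj" into 3 rows:
Placing characters:
  'o' => row 0
  'h' => row 1
  'h' => row 2
  'b' => row 1
  'h' => row 0
  'h' => row 1
  'g' => row 2
  'j' => row 1
Rows:
  Row 0: "oh"
  Row 1: "hbhj"
  Row 2: "hg"
First row length: 2

2


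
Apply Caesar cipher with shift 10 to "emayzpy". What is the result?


Caesar cipher: shift "emayzpy" by 10
  'e' (pos 4) + 10 = pos 14 = 'o'
  'm' (pos 12) + 10 = pos 22 = 'w'
  'a' (pos 0) + 10 = pos 10 = 'k'
  'y' (pos 24) + 10 = pos 8 = 'i'
  'z' (pos 25) + 10 = pos 9 = 'j'
  'p' (pos 15) + 10 = pos 25 = 'z'
  'y' (pos 24) + 10 = pos 8 = 'i'
Result: owkijzi

owkijzi


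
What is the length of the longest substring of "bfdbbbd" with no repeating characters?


Input: "bfdbbbd"
Sliding window (track last position of each char):
  Position 0 ('b'): window [0,0] length 1 -- new best
  Position 1 ('f'): window [0,1] length 2 -- new best
  Position 2 ('d'): window [0,2] length 3 -- new best
  Position 3 ('b'): repeat (last at 0), move window start to 1
  Position 3 ('b'): window [1,3] length 3
  Position 4 ('b'): repeat (last at 3), move window start to 4
  Position 4 ('b'): window [4,4] length 1
  Position 5 ('b'): repeat (last at 4), move window start to 5
  Position 5 ('b'): window [5,5] length 1
  Position 6 ('d'): window [5,6] length 2
Longest substring with no repeats: "bfd" with length 3

3


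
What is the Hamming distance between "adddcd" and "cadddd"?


Comparing "adddcd" and "cadddd" position by position:
  Position 0: 'a' vs 'c' => differ
  Position 1: 'd' vs 'a' => differ
  Position 2: 'd' vs 'd' => same
  Position 3: 'd' vs 'd' => same
  Position 4: 'c' vs 'd' => differ
  Position 5: 'd' vs 'd' => same
Total differences (Hamming distance): 3

3


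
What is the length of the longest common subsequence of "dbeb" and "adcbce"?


LCS of "dbeb" and "adcbce"
DP table:
           a    d    c    b    c    e
      0    0    0    0    0    0    0
  d   0    0    1    1    1    1    1
  b   0    0    1    1    2    2    2
  e   0    0    1    1    2    2    3
  b   0    0    1    1    2    2    3
LCS length = dp[4][6] = 3

3


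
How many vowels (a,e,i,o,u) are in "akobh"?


Input: akobh
Checking each character:
  'a' at position 0: vowel (running total: 1)
  'k' at position 1: consonant
  'o' at position 2: vowel (running total: 2)
  'b' at position 3: consonant
  'h' at position 4: consonant
Total vowels: 2

2


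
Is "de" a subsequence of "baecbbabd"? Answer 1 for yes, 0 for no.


Check if "de" is a subsequence of "baecbbabd"
Greedy scan:
  Position 0 ('b'): no match needed
  Position 1 ('a'): no match needed
  Position 2 ('e'): no match needed
  Position 3 ('c'): no match needed
  Position 4 ('b'): no match needed
  Position 5 ('b'): no match needed
  Position 6 ('a'): no match needed
  Position 7 ('b'): no match needed
  Position 8 ('d'): matches sub[0] = 'd'
Only matched 1/2 characters => not a subsequence

0


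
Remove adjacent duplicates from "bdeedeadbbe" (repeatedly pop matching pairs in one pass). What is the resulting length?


Input: bdeedeadbbe
Stack-based adjacent duplicate removal:
  Read 'b': push. Stack: b
  Read 'd': push. Stack: bd
  Read 'e': push. Stack: bde
  Read 'e': matches stack top 'e' => pop. Stack: bd
  Read 'd': matches stack top 'd' => pop. Stack: b
  Read 'e': push. Stack: be
  Read 'a': push. Stack: bea
  Read 'd': push. Stack: bead
  Read 'b': push. Stack: beadb
  Read 'b': matches stack top 'b' => pop. Stack: bead
  Read 'e': push. Stack: beade
Final stack: "beade" (length 5)

5


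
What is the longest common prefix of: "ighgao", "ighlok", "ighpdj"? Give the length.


Words: ighgao, ighlok, ighpdj
  Position 0: all 'i' => match
  Position 1: all 'g' => match
  Position 2: all 'h' => match
  Position 3: ('g', 'l', 'p') => mismatch, stop
LCP = "igh" (length 3)

3


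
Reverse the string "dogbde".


Input: dogbde
Reading characters right to left:
  Position 5: 'e'
  Position 4: 'd'
  Position 3: 'b'
  Position 2: 'g'
  Position 1: 'o'
  Position 0: 'd'
Reversed: edbgod

edbgod


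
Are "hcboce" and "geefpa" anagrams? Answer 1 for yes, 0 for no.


Strings: "hcboce", "geefpa"
Sorted first:  bcceho
Sorted second: aeefgp
Differ at position 0: 'b' vs 'a' => not anagrams

0


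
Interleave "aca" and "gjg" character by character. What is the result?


Interleaving "aca" and "gjg":
  Position 0: 'a' from first, 'g' from second => "ag"
  Position 1: 'c' from first, 'j' from second => "cj"
  Position 2: 'a' from first, 'g' from second => "ag"
Result: agcjag

agcjag


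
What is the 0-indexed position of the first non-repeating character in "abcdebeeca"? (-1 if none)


Input: abcdebeeca
Character frequencies:
  'a': 2
  'b': 2
  'c': 2
  'd': 1
  'e': 3
Scanning left to right for freq == 1:
  Position 0 ('a'): freq=2, skip
  Position 1 ('b'): freq=2, skip
  Position 2 ('c'): freq=2, skip
  Position 3 ('d'): unique! => answer = 3

3


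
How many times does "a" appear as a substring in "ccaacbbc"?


Searching for "a" in "ccaacbbc"
Scanning each position:
  Position 0: "c" => no
  Position 1: "c" => no
  Position 2: "a" => MATCH
  Position 3: "a" => MATCH
  Position 4: "c" => no
  Position 5: "b" => no
  Position 6: "b" => no
  Position 7: "c" => no
Total occurrences: 2

2


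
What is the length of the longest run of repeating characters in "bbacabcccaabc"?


Input: "bbacabcccaabc"
Scanning for longest run:
  Position 1 ('b'): continues run of 'b', length=2
  Position 2 ('a'): new char, reset run to 1
  Position 3 ('c'): new char, reset run to 1
  Position 4 ('a'): new char, reset run to 1
  Position 5 ('b'): new char, reset run to 1
  Position 6 ('c'): new char, reset run to 1
  Position 7 ('c'): continues run of 'c', length=2
  Position 8 ('c'): continues run of 'c', length=3
  Position 9 ('a'): new char, reset run to 1
  Position 10 ('a'): continues run of 'a', length=2
  Position 11 ('b'): new char, reset run to 1
  Position 12 ('c'): new char, reset run to 1
Longest run: 'c' with length 3

3


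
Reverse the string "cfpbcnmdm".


Input: cfpbcnmdm
Reading characters right to left:
  Position 8: 'm'
  Position 7: 'd'
  Position 6: 'm'
  Position 5: 'n'
  Position 4: 'c'
  Position 3: 'b'
  Position 2: 'p'
  Position 1: 'f'
  Position 0: 'c'
Reversed: mdmncbpfc

mdmncbpfc


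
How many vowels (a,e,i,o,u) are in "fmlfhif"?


Input: fmlfhif
Checking each character:
  'f' at position 0: consonant
  'm' at position 1: consonant
  'l' at position 2: consonant
  'f' at position 3: consonant
  'h' at position 4: consonant
  'i' at position 5: vowel (running total: 1)
  'f' at position 6: consonant
Total vowels: 1

1


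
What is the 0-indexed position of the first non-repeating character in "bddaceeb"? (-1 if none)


Input: bddaceeb
Character frequencies:
  'a': 1
  'b': 2
  'c': 1
  'd': 2
  'e': 2
Scanning left to right for freq == 1:
  Position 0 ('b'): freq=2, skip
  Position 1 ('d'): freq=2, skip
  Position 2 ('d'): freq=2, skip
  Position 3 ('a'): unique! => answer = 3

3


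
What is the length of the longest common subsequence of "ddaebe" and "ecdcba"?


LCS of "ddaebe" and "ecdcba"
DP table:
           e    c    d    c    b    a
      0    0    0    0    0    0    0
  d   0    0    0    1    1    1    1
  d   0    0    0    1    1    1    1
  a   0    0    0    1    1    1    2
  e   0    1    1    1    1    1    2
  b   0    1    1    1    1    2    2
  e   0    1    1    1    1    2    2
LCS length = dp[6][6] = 2

2


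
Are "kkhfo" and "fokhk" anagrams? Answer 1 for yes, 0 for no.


Strings: "kkhfo", "fokhk"
Sorted first:  fhkko
Sorted second: fhkko
Sorted forms match => anagrams

1


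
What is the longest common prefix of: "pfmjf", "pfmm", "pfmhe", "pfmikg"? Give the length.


Words: pfmjf, pfmm, pfmhe, pfmikg
  Position 0: all 'p' => match
  Position 1: all 'f' => match
  Position 2: all 'm' => match
  Position 3: ('j', 'm', 'h', 'i') => mismatch, stop
LCP = "pfm" (length 3)

3


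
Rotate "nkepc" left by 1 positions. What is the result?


Input: "nkepc", rotate left by 1
First 1 characters: "n"
Remaining characters: "kepc"
Concatenate remaining + first: "kepc" + "n" = "kepcn"

kepcn


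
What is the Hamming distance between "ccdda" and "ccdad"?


Comparing "ccdda" and "ccdad" position by position:
  Position 0: 'c' vs 'c' => same
  Position 1: 'c' vs 'c' => same
  Position 2: 'd' vs 'd' => same
  Position 3: 'd' vs 'a' => differ
  Position 4: 'a' vs 'd' => differ
Total differences (Hamming distance): 2

2


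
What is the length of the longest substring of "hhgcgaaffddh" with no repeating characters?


Input: "hhgcgaaffddh"
Sliding window (track last position of each char):
  Position 0 ('h'): window [0,0] length 1 -- new best
  Position 1 ('h'): repeat (last at 0), move window start to 1
  Position 1 ('h'): window [1,1] length 1
  Position 2 ('g'): window [1,2] length 2 -- new best
  Position 3 ('c'): window [1,3] length 3 -- new best
  Position 4 ('g'): repeat (last at 2), move window start to 3
  Position 4 ('g'): window [3,4] length 2
  Position 5 ('a'): window [3,5] length 3
  Position 6 ('a'): repeat (last at 5), move window start to 6
  Position 6 ('a'): window [6,6] length 1
  Position 7 ('f'): window [6,7] length 2
  Position 8 ('f'): repeat (last at 7), move window start to 8
  Position 8 ('f'): window [8,8] length 1
  Position 9 ('d'): window [8,9] length 2
  Position 10 ('d'): repeat (last at 9), move window start to 10
  Position 10 ('d'): window [10,10] length 1
  Position 11 ('h'): window [10,11] length 2
Longest substring with no repeats: "hgc" with length 3

3


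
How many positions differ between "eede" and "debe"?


Comparing "eede" and "debe" position by position:
  Position 0: 'e' vs 'd' => DIFFER
  Position 1: 'e' vs 'e' => same
  Position 2: 'd' vs 'b' => DIFFER
  Position 3: 'e' vs 'e' => same
Positions that differ: 2

2


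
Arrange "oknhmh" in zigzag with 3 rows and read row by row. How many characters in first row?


Zigzag "oknhmh" into 3 rows:
Placing characters:
  'o' => row 0
  'k' => row 1
  'n' => row 2
  'h' => row 1
  'm' => row 0
  'h' => row 1
Rows:
  Row 0: "om"
  Row 1: "khh"
  Row 2: "n"
First row length: 2

2


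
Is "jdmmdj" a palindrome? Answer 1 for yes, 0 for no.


Input: jdmmdj
Reversed: jdmmdj
  Compare pos 0 ('j') with pos 5 ('j'): match
  Compare pos 1 ('d') with pos 4 ('d'): match
  Compare pos 2 ('m') with pos 3 ('m'): match
Result: palindrome

1


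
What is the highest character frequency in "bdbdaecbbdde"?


Input: bdbdaecbbdde
Character counts:
  'a': 1
  'b': 4
  'c': 1
  'd': 4
  'e': 2
Maximum frequency: 4

4


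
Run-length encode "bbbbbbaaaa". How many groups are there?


Input: bbbbbbaaaa
Scanning for consecutive runs:
  Group 1: 'b' x 6 (positions 0-5)
  Group 2: 'a' x 4 (positions 6-9)
Total groups: 2

2


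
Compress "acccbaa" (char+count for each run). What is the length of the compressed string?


Input: acccbaa
Runs:
  'a' x 1 => "a1"
  'c' x 3 => "c3"
  'b' x 1 => "b1"
  'a' x 2 => "a2"
Compressed: "a1c3b1a2"
Compressed length: 8

8


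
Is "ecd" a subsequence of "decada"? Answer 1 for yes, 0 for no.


Check if "ecd" is a subsequence of "decada"
Greedy scan:
  Position 0 ('d'): no match needed
  Position 1 ('e'): matches sub[0] = 'e'
  Position 2 ('c'): matches sub[1] = 'c'
  Position 3 ('a'): no match needed
  Position 4 ('d'): matches sub[2] = 'd'
  Position 5 ('a'): no match needed
All 3 characters matched => is a subsequence

1


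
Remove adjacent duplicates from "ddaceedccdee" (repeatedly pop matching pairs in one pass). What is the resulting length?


Input: ddaceedccdee
Stack-based adjacent duplicate removal:
  Read 'd': push. Stack: d
  Read 'd': matches stack top 'd' => pop. Stack: (empty)
  Read 'a': push. Stack: a
  Read 'c': push. Stack: ac
  Read 'e': push. Stack: ace
  Read 'e': matches stack top 'e' => pop. Stack: ac
  Read 'd': push. Stack: acd
  Read 'c': push. Stack: acdc
  Read 'c': matches stack top 'c' => pop. Stack: acd
  Read 'd': matches stack top 'd' => pop. Stack: ac
  Read 'e': push. Stack: ace
  Read 'e': matches stack top 'e' => pop. Stack: ac
Final stack: "ac" (length 2)

2


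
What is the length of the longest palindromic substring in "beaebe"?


Input: "beaebe"
Checking substrings for palindromes:
  [0:5] "beaeb" (len 5) => palindrome
  [1:4] "eae" (len 3) => palindrome
  [3:6] "ebe" (len 3) => palindrome
Longest palindromic substring: "beaeb" with length 5

5


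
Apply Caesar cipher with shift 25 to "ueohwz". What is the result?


Caesar cipher: shift "ueohwz" by 25
  'u' (pos 20) + 25 = pos 19 = 't'
  'e' (pos 4) + 25 = pos 3 = 'd'
  'o' (pos 14) + 25 = pos 13 = 'n'
  'h' (pos 7) + 25 = pos 6 = 'g'
  'w' (pos 22) + 25 = pos 21 = 'v'
  'z' (pos 25) + 25 = pos 24 = 'y'
Result: tdngvy

tdngvy


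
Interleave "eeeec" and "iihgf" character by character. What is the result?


Interleaving "eeeec" and "iihgf":
  Position 0: 'e' from first, 'i' from second => "ei"
  Position 1: 'e' from first, 'i' from second => "ei"
  Position 2: 'e' from first, 'h' from second => "eh"
  Position 3: 'e' from first, 'g' from second => "eg"
  Position 4: 'c' from first, 'f' from second => "cf"
Result: eieiehegcf

eieiehegcf


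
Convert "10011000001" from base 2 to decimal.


Input: "10011000001" in base 2
Positional expansion:
  Digit '1' (value 1) x 2^10 = 1024
  Digit '0' (value 0) x 2^9 = 0
  Digit '0' (value 0) x 2^8 = 0
  Digit '1' (value 1) x 2^7 = 128
  Digit '1' (value 1) x 2^6 = 64
  Digit '0' (value 0) x 2^5 = 0
  Digit '0' (value 0) x 2^4 = 0
  Digit '0' (value 0) x 2^3 = 0
  Digit '0' (value 0) x 2^2 = 0
  Digit '0' (value 0) x 2^1 = 0
  Digit '1' (value 1) x 2^0 = 1
Sum = 1217

1217


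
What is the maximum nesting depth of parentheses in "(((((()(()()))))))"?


Input: "(((((()(()()))))))"
Tracking depth:
  Position 0 '(': depth becomes 1
  Position 1 '(': depth becomes 2
  Position 2 '(': depth becomes 3
  Position 3 '(': depth becomes 4
  Position 4 '(': depth becomes 5
  Position 5 '(': depth becomes 6
  Position 6 ')': depth becomes 5
  Position 7 '(': depth becomes 6
  Position 8 '(': depth becomes 7
  Position 9 ')': depth becomes 6
  Position 10 '(': depth becomes 7
  Position 11 ')': depth becomes 6
  Position 12 ')': depth becomes 5
  Position 13 ')': depth becomes 4
  Position 14 ')': depth becomes 3
  Position 15 ')': depth becomes 2
  Position 16 ')': depth becomes 1
  Position 17 ')': depth becomes 0
Maximum depth reached: 7

7


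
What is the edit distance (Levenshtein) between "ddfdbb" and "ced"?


Computing edit distance: "ddfdbb" -> "ced"
DP table:
           c    e    d
      0    1    2    3
  d   1    1    2    2
  d   2    2    2    2
  f   3    3    3    3
  d   4    4    4    3
  b   5    5    5    4
  b   6    6    6    5
Edit distance = dp[6][3] = 5

5


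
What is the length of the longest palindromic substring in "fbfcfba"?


Input: "fbfcfba"
Checking substrings for palindromes:
  [1:6] "bfcfb" (len 5) => palindrome
  [0:3] "fbf" (len 3) => palindrome
  [2:5] "fcf" (len 3) => palindrome
Longest palindromic substring: "bfcfb" with length 5

5


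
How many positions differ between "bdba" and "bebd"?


Comparing "bdba" and "bebd" position by position:
  Position 0: 'b' vs 'b' => same
  Position 1: 'd' vs 'e' => DIFFER
  Position 2: 'b' vs 'b' => same
  Position 3: 'a' vs 'd' => DIFFER
Positions that differ: 2

2


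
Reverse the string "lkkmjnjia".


Input: lkkmjnjia
Reading characters right to left:
  Position 8: 'a'
  Position 7: 'i'
  Position 6: 'j'
  Position 5: 'n'
  Position 4: 'j'
  Position 3: 'm'
  Position 2: 'k'
  Position 1: 'k'
  Position 0: 'l'
Reversed: aijnjmkkl

aijnjmkkl


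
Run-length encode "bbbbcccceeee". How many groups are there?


Input: bbbbcccceeee
Scanning for consecutive runs:
  Group 1: 'b' x 4 (positions 0-3)
  Group 2: 'c' x 4 (positions 4-7)
  Group 3: 'e' x 4 (positions 8-11)
Total groups: 3

3


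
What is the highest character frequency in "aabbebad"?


Input: aabbebad
Character counts:
  'a': 3
  'b': 3
  'd': 1
  'e': 1
Maximum frequency: 3

3


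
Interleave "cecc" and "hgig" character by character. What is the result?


Interleaving "cecc" and "hgig":
  Position 0: 'c' from first, 'h' from second => "ch"
  Position 1: 'e' from first, 'g' from second => "eg"
  Position 2: 'c' from first, 'i' from second => "ci"
  Position 3: 'c' from first, 'g' from second => "cg"
Result: chegcicg

chegcicg


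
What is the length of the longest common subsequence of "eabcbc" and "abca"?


LCS of "eabcbc" and "abca"
DP table:
           a    b    c    a
      0    0    0    0    0
  e   0    0    0    0    0
  a   0    1    1    1    1
  b   0    1    2    2    2
  c   0    1    2    3    3
  b   0    1    2    3    3
  c   0    1    2    3    3
LCS length = dp[6][4] = 3

3


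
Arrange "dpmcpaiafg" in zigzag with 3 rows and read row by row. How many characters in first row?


Zigzag "dpmcpaiafg" into 3 rows:
Placing characters:
  'd' => row 0
  'p' => row 1
  'm' => row 2
  'c' => row 1
  'p' => row 0
  'a' => row 1
  'i' => row 2
  'a' => row 1
  'f' => row 0
  'g' => row 1
Rows:
  Row 0: "dpf"
  Row 1: "pcaag"
  Row 2: "mi"
First row length: 3

3


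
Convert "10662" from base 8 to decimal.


Input: "10662" in base 8
Positional expansion:
  Digit '1' (value 1) x 8^4 = 4096
  Digit '0' (value 0) x 8^3 = 0
  Digit '6' (value 6) x 8^2 = 384
  Digit '6' (value 6) x 8^1 = 48
  Digit '2' (value 2) x 8^0 = 2
Sum = 4530

4530


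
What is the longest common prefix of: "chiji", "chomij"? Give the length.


Words: chiji, chomij
  Position 0: all 'c' => match
  Position 1: all 'h' => match
  Position 2: ('i', 'o') => mismatch, stop
LCP = "ch" (length 2)

2


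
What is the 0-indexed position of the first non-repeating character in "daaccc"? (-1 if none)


Input: daaccc
Character frequencies:
  'a': 2
  'c': 3
  'd': 1
Scanning left to right for freq == 1:
  Position 0 ('d'): unique! => answer = 0

0


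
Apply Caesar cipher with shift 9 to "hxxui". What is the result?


Caesar cipher: shift "hxxui" by 9
  'h' (pos 7) + 9 = pos 16 = 'q'
  'x' (pos 23) + 9 = pos 6 = 'g'
  'x' (pos 23) + 9 = pos 6 = 'g'
  'u' (pos 20) + 9 = pos 3 = 'd'
  'i' (pos 8) + 9 = pos 17 = 'r'
Result: qggdr

qggdr


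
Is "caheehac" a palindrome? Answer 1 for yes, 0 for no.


Input: caheehac
Reversed: caheehac
  Compare pos 0 ('c') with pos 7 ('c'): match
  Compare pos 1 ('a') with pos 6 ('a'): match
  Compare pos 2 ('h') with pos 5 ('h'): match
  Compare pos 3 ('e') with pos 4 ('e'): match
Result: palindrome

1


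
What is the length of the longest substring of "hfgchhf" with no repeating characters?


Input: "hfgchhf"
Sliding window (track last position of each char):
  Position 0 ('h'): window [0,0] length 1 -- new best
  Position 1 ('f'): window [0,1] length 2 -- new best
  Position 2 ('g'): window [0,2] length 3 -- new best
  Position 3 ('c'): window [0,3] length 4 -- new best
  Position 4 ('h'): repeat (last at 0), move window start to 1
  Position 4 ('h'): window [1,4] length 4
  Position 5 ('h'): repeat (last at 4), move window start to 5
  Position 5 ('h'): window [5,5] length 1
  Position 6 ('f'): window [5,6] length 2
Longest substring with no repeats: "hfgc" with length 4

4


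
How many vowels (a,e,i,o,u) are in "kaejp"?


Input: kaejp
Checking each character:
  'k' at position 0: consonant
  'a' at position 1: vowel (running total: 1)
  'e' at position 2: vowel (running total: 2)
  'j' at position 3: consonant
  'p' at position 4: consonant
Total vowels: 2

2


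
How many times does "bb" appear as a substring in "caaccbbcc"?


Searching for "bb" in "caaccbbcc"
Scanning each position:
  Position 0: "ca" => no
  Position 1: "aa" => no
  Position 2: "ac" => no
  Position 3: "cc" => no
  Position 4: "cb" => no
  Position 5: "bb" => MATCH
  Position 6: "bc" => no
  Position 7: "cc" => no
Total occurrences: 1

1


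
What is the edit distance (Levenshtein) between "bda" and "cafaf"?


Computing edit distance: "bda" -> "cafaf"
DP table:
           c    a    f    a    f
      0    1    2    3    4    5
  b   1    1    2    3    4    5
  d   2    2    2    3    4    5
  a   3    3    2    3    3    4
Edit distance = dp[3][5] = 4

4


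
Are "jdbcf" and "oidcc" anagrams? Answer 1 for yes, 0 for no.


Strings: "jdbcf", "oidcc"
Sorted first:  bcdfj
Sorted second: ccdio
Differ at position 0: 'b' vs 'c' => not anagrams

0


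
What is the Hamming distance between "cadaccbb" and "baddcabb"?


Comparing "cadaccbb" and "baddcabb" position by position:
  Position 0: 'c' vs 'b' => differ
  Position 1: 'a' vs 'a' => same
  Position 2: 'd' vs 'd' => same
  Position 3: 'a' vs 'd' => differ
  Position 4: 'c' vs 'c' => same
  Position 5: 'c' vs 'a' => differ
  Position 6: 'b' vs 'b' => same
  Position 7: 'b' vs 'b' => same
Total differences (Hamming distance): 3

3


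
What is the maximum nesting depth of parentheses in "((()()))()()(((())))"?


Input: "((()()))()()(((())))"
Tracking depth:
  Position 0 '(': depth becomes 1
  Position 1 '(': depth becomes 2
  Position 2 '(': depth becomes 3
  Position 3 ')': depth becomes 2
  Position 4 '(': depth becomes 3
  Position 5 ')': depth becomes 2
  Position 6 ')': depth becomes 1
  Position 7 ')': depth becomes 0
  Position 8 '(': depth becomes 1
  Position 9 ')': depth becomes 0
  Position 10 '(': depth becomes 1
  Position 11 ')': depth becomes 0
  Position 12 '(': depth becomes 1
  Position 13 '(': depth becomes 2
  Position 14 '(': depth becomes 3
  Position 15 '(': depth becomes 4
  Position 16 ')': depth becomes 3
  Position 17 ')': depth becomes 2
  Position 18 ')': depth becomes 1
  Position 19 ')': depth becomes 0
Maximum depth reached: 4

4
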